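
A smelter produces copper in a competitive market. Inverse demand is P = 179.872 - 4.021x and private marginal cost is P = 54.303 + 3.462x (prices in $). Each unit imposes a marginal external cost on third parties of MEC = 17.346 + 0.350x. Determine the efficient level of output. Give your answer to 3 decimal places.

Social marginal cost = private MC + MEC = 71.649 + 3.812x.
Set SMC = demand: 71.649 + 3.812x = 179.872 - 4.021x → x* = 13.8163.

x* = 13.816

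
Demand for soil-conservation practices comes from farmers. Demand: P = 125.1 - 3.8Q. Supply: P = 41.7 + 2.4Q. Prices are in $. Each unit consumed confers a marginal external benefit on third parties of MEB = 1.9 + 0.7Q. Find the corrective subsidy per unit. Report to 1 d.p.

Social marginal benefit = demand + MEB = 127.0 - 3.1Q.
Set SMB = MC: 127.0 - 3.1Q = 41.7 + 2.4Q → Q* = 15.5091.
The Pigouvian subsidy equals MEB at Q*: 1.9 + 0.7×15.5091 = 12.7564.

subsidy = $12.8 per unit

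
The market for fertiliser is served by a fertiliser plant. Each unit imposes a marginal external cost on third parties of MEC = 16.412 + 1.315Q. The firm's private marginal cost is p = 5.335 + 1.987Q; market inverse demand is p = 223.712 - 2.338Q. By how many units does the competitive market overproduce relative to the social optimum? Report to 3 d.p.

Market equilibrium (private): 5.335 + 1.987Q = 223.712 - 2.338Q → Q_m = 50.4918.
Social marginal cost = private MC + MEC = 21.747 + 3.302Q.
Set SMC = demand: 21.747 + 3.302Q = 223.712 - 2.338Q → Q* = 35.8094.
Gap = |50.4918 − 35.8094| = 14.6824.

14.682 units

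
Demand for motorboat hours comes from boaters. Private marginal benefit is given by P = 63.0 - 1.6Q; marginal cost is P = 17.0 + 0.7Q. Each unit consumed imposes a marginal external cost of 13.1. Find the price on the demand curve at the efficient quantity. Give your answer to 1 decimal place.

Social marginal benefit = demand − MEC = 49.9 - 1.6Q.
Set SMB = MC: 49.9 - 1.6Q = 17.0 + 0.7Q → Q* = 14.3043.
Consumer price on the demand curve at Q*: 63.0 − 1.6×14.3043 = 40.1131.

P = 40.1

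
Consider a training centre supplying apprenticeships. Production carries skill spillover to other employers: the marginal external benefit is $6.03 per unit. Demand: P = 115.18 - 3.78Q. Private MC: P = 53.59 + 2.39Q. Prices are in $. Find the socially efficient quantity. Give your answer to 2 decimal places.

Social marginal cost = private MC − MEB = 47.56 + 2.39Q.
Set SMC = demand: 47.56 + 2.39Q = 115.18 - 3.78Q → Q* = 10.9595.

Q* = 10.96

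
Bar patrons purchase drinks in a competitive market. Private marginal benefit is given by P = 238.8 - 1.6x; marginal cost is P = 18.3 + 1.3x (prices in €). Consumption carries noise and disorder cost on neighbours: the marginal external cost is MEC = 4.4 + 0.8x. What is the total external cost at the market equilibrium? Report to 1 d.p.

Market equilibrium (private): 18.3 + 1.3x = 238.8 - 1.6x → x_m = 76.0345.
Total external cost = ∫₀^{x_m} (4.4 + 0.8x) dx = 4.4×76.0345 + ½×0.8×76.0345² = 2647.0499.

€2647.0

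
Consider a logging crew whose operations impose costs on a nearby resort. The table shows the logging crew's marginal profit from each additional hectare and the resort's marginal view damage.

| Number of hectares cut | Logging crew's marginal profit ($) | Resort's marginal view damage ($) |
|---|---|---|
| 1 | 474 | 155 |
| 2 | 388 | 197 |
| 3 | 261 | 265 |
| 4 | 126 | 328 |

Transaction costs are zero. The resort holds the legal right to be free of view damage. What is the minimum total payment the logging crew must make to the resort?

Efficient level: marginal profit ≥ marginal view damage through level 2, so k* = 2.
With the resort holding the right, the logging crew must at least compensate total damage at k*: 155 + 197 = 352.

$352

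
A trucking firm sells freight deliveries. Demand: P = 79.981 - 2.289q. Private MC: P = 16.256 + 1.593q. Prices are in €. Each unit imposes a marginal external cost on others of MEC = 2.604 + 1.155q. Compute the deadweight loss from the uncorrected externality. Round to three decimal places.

DWL = €46.159

Market equilibrium (private): 16.256 + 1.593q = 79.981 - 2.289q → q_m = 16.4155.
Social marginal cost = private MC + MEC = 18.860 + 2.748q.
Set SMC = demand: 18.860 + 2.748q = 79.981 - 2.289q → q* = 12.1344.
The welfare-loss triangle has base |q_m − q*| and height MEC(q_m) (the vertical gap between SMC and demand is zero at q* and MEC at q_m).
DWL = ½ × 4.2811 × 21.5639 = 46.1586.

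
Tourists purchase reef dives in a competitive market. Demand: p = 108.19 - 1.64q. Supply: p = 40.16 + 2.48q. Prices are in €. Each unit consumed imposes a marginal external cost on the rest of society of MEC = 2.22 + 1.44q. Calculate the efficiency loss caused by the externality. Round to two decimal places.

DWL = €60.78

Market equilibrium (private): 40.16 + 2.48q = 108.19 - 1.64q → q_m = 16.5121.
Social marginal benefit = demand − MEC = 105.97 - 3.08q.
Set SMB = MC: 105.97 - 3.08q = 40.16 + 2.48q → q* = 11.8363.
Height of the DWL triangle at q_m is MC(q_m) − SMB(q_m) = MEC(q_m) = 25.9975.
DWL = ½ × 4.6758 × 25.9975 = 60.7796.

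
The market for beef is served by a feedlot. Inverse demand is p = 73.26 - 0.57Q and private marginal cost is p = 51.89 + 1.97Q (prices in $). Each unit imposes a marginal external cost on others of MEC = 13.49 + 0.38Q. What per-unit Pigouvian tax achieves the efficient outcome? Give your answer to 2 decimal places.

Social marginal cost = private MC + MEC = 65.38 + 2.35Q.
Set SMC = demand: 65.38 + 2.35Q = 73.26 - 0.57Q → Q* = 2.6986.
The Pigouvian tax equals MEC at Q*: 13.49 + 0.38×2.6986 = 14.5155.

tax = $14.52 per unit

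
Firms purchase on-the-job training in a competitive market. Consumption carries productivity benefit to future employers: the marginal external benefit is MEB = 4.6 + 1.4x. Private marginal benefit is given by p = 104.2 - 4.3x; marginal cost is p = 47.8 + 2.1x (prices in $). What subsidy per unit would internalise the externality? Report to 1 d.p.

subsidy = $21.7 per unit

Social marginal benefit = demand + MEB = 108.8 - 2.9x.
Set SMB = MC: 108.8 - 2.9x = 47.8 + 2.1x → x* = 12.2000.
The Pigouvian subsidy equals MEB at x*: 4.6 + 1.4×12.2000 = 21.6800.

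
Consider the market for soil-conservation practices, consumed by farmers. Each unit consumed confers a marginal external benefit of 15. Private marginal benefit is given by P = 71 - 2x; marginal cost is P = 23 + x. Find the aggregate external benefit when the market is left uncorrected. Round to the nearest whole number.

Market equilibrium (private): 23 + x = 71 - 2x → x_m = 16.0000.
Total external benefit = MEB × x_m = 15 × 16.0000 = 240.0000.

240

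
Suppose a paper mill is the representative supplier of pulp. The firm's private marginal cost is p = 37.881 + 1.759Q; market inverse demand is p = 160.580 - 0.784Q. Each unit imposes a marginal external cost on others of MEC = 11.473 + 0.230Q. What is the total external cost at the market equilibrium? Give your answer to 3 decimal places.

Market equilibrium (private): 37.881 + 1.759Q = 160.580 - 0.784Q → Q_m = 48.2497.
Total external cost = ∫₀^{Q_m} (11.473 + 0.230Q) dQ = 11.473×48.2497 + ½×0.230×48.2497² = 821.2927.

821.293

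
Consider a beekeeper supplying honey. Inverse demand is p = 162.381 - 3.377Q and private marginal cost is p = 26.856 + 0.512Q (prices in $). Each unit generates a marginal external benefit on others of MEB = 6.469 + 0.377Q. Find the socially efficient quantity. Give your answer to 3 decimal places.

Social marginal cost = private MC − MEB = 20.387 + 0.135Q.
Set SMC = demand: 20.387 + 0.135Q = 162.381 - 3.377Q → Q* = 40.4311.

Q* = 40.431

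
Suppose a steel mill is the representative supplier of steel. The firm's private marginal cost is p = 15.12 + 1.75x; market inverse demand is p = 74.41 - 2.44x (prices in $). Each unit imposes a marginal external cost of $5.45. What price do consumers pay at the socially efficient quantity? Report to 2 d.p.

P = $43.06

Social marginal cost = private MC + MEC = 20.57 + 1.75x.
Set SMC = demand: 20.57 + 1.75x = 74.41 - 2.44x → x* = 12.8496.
Consumer price on the demand curve at x*: 74.41 − 2.44×12.8496 = 43.0570.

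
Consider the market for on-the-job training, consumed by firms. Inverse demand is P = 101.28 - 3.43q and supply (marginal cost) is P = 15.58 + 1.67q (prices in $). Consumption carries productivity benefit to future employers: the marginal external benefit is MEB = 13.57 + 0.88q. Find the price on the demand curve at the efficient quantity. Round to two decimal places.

Social marginal benefit = demand + MEB = 114.85 - 2.55q.
Set SMB = MC: 114.85 - 2.55q = 15.58 + 1.67q → q* = 23.5237.
Consumer price on the demand curve at q*: 101.28 − 3.43×23.5237 = 20.5937.

P = $20.59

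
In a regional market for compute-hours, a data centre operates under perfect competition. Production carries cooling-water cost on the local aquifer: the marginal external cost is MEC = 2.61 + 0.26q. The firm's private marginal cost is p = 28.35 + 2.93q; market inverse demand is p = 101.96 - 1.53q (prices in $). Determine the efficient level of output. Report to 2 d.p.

q* = 15.04

Social marginal cost = private MC + MEC = 30.96 + 3.19q.
Set SMC = demand: 30.96 + 3.19q = 101.96 - 1.53q → q* = 15.0424.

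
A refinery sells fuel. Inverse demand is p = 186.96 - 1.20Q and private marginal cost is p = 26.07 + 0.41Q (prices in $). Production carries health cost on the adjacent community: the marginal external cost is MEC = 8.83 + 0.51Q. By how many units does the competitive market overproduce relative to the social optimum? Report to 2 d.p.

28.21 units

Market equilibrium (private): 26.07 + 0.41Q = 186.96 - 1.20Q → Q_m = 99.9317.
Social marginal cost = private MC + MEC = 34.90 + 0.92Q.
Set SMC = demand: 34.90 + 0.92Q = 186.96 - 1.20Q → Q* = 71.7264.
Gap = |99.9317 − 71.7264| = 28.2053.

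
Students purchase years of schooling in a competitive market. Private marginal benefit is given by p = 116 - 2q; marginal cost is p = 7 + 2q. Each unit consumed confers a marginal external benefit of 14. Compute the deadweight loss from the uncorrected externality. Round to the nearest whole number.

DWL = 25

Market equilibrium (private): 7 + 2q = 116 - 2q → q_m = 27.2500.
Social marginal benefit = demand + MEB = 130 - 2q.
Set SMB = MC: 130 - 2q = 7 + 2q → q* = 30.7500.
Between q* and q_m the wedge SMB − MC runs linearly from 0 to MEB(q_m), so the loss is a triangle.
DWL = ½ × 3.5000 × 14.0000 = 24.5000.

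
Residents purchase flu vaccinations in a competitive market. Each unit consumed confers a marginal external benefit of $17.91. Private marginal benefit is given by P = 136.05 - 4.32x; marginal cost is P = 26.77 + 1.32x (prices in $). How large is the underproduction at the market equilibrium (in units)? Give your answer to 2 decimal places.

3.18 units

Market equilibrium (private): 26.77 + 1.32x = 136.05 - 4.32x → x_m = 19.3759.
Social marginal benefit = demand + MEB = 153.96 - 4.32x.
Set SMB = MC: 153.96 - 4.32x = 26.77 + 1.32x → x* = 22.5514.
Gap = |19.3759 − 22.5514| = 3.1755.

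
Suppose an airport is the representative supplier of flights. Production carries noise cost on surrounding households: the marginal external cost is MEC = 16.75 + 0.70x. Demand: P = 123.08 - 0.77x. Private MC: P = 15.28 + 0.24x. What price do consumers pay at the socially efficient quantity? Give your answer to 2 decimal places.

P = 82.08

Social marginal cost = private MC + MEC = 32.03 + 0.94x.
Set SMC = demand: 32.03 + 0.94x = 123.08 - 0.77x → x* = 53.2456.
Consumer price on the demand curve at x*: 123.08 − 0.77×53.2456 = 82.0809.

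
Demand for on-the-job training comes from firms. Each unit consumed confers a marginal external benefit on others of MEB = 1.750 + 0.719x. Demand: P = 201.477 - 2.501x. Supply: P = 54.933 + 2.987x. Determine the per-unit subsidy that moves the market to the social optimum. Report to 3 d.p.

Social marginal benefit = demand + MEB = 203.227 - 1.782x.
Set SMB = MC: 203.227 - 1.782x = 54.933 + 2.987x → x* = 31.0954.
The Pigouvian subsidy equals MEB at x*: 1.750 + 0.719×31.0954 = 24.1076.

subsidy = 24.108 per unit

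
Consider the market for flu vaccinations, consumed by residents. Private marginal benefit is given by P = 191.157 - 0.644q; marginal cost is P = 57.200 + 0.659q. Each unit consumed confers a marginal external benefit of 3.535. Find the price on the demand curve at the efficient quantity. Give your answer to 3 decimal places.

Social marginal benefit = demand + MEB = 194.692 - 0.644q.
Set SMB = MC: 194.692 - 0.644q = 57.200 + 0.659q → q* = 105.5196.
Consumer price on the demand curve at q*: 191.157 − 0.644×105.5196 = 123.2024.

P = 123.202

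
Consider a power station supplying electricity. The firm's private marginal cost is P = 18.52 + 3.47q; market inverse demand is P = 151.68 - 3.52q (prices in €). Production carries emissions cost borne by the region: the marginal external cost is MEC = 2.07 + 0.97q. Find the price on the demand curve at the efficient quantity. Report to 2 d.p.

P = €93.71

Social marginal cost = private MC + MEC = 20.59 + 4.44q.
Set SMC = demand: 20.59 + 4.44q = 151.68 - 3.52q → q* = 16.4686.
Consumer price on the demand curve at q*: 151.68 − 3.52×16.4686 = 93.7105.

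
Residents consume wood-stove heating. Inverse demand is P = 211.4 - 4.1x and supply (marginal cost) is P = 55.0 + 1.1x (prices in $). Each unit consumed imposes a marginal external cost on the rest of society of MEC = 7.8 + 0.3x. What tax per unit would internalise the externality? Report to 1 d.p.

Social marginal benefit = demand − MEC = 203.6 - 4.4x.
Set SMB = MC: 203.6 - 4.4x = 55.0 + 1.1x → x* = 27.0182.
The Pigouvian tax equals MEC at x*: 7.8 + 0.3×27.0182 = 15.9055.

tax = $15.9 per unit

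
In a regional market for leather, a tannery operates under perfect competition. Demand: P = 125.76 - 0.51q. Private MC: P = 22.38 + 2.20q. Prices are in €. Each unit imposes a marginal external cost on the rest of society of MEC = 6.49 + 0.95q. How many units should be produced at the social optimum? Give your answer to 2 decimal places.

q* = 26.47

Social marginal cost = private MC + MEC = 28.87 + 3.15q.
Set SMC = demand: 28.87 + 3.15q = 125.76 - 0.51q → q* = 26.4727.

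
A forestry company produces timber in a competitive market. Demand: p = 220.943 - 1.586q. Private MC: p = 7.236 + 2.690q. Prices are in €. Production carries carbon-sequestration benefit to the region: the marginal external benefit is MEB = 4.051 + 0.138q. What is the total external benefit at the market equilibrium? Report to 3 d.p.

Market equilibrium (private): 7.236 + 2.690q = 220.943 - 1.586q → q_m = 49.9783.
Total external benefit = ∫₀^{q_m} (4.051 + 0.138q) dq = 4.051×49.9783 + ½×0.138×49.9783² = 374.8124.

€374.812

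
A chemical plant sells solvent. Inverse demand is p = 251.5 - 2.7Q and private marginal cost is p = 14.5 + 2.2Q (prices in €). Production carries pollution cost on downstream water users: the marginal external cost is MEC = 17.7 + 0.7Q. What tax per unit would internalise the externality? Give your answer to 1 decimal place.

tax = €45.1 per unit

Social marginal cost = private MC + MEC = 32.2 + 2.9Q.
Set SMC = demand: 32.2 + 2.9Q = 251.5 - 2.7Q → Q* = 39.1607.
The Pigouvian tax equals MEC at Q*: 17.7 + 0.7×39.1607 = 45.1125.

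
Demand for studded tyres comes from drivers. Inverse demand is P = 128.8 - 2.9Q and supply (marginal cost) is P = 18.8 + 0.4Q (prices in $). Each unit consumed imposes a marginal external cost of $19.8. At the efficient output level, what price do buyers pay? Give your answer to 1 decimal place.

Social marginal benefit = demand − MEC = 109.0 - 2.9Q.
Set SMB = MC: 109.0 - 2.9Q = 18.8 + 0.4Q → Q* = 27.3333.
Consumer price on the demand curve at Q*: 128.8 − 2.9×27.3333 = 49.5334.

P = $49.5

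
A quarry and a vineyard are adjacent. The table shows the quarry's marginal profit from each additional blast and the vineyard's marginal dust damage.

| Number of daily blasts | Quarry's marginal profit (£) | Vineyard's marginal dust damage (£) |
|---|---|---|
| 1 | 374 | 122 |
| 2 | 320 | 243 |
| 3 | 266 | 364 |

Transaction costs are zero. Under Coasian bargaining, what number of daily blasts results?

2

Bargaining reaches the level where marginal profit last exceeds marginal dust damage.
That holds through level 2 (320 ≥ 243) but not at 3 (266 < 364).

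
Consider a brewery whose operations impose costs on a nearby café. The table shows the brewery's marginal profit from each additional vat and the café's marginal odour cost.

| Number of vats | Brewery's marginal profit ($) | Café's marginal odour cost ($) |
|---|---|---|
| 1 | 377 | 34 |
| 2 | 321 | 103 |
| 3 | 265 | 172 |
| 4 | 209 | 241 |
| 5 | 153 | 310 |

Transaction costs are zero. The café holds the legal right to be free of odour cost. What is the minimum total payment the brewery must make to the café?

$309

Efficient level: marginal profit ≥ marginal odour cost through level 3, so k* = 3.
With the café holding the right, the brewery must at least compensate total damage at k*: 34 + 103 + 172 = 309.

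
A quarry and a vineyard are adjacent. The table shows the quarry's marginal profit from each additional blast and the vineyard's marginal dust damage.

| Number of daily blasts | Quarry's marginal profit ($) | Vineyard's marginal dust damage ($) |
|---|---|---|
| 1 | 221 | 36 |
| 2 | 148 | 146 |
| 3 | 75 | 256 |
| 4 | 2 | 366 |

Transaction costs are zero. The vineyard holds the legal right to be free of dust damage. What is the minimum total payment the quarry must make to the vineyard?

$182

Efficient level: marginal profit ≥ marginal dust damage through level 2, so k* = 2.
With the vineyard holding the right, the quarry must at least compensate total damage at k*: 36 + 146 = 182.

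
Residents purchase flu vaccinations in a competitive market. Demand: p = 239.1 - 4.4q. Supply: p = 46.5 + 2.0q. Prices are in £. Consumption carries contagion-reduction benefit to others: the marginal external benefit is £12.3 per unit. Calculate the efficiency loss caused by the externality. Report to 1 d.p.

Market equilibrium (private): 46.5 + 2.0q = 239.1 - 4.4q → q_m = 30.0938.
Social marginal benefit = demand + MEB = 251.4 - 4.4q.
Set SMB = MC: 251.4 - 4.4q = 46.5 + 2.0q → q* = 32.0156.
The welfare-loss triangle has base |q_m − q*| and height MEB(q_m) (the vertical gap between SMB and MC is zero at q* and MEB at q_m).
DWL = ½ × 1.9218 × 12.3000 = 11.8191.

DWL = £11.8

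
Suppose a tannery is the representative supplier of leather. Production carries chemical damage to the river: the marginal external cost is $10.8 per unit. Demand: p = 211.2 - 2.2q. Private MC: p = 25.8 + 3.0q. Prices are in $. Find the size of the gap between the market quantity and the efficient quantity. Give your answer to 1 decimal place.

Market equilibrium (private): 25.8 + 3.0q = 211.2 - 2.2q → q_m = 35.6538.
Social marginal cost = private MC + MEC = 36.6 + 3.0q.
Set SMC = demand: 36.6 + 3.0q = 211.2 - 2.2q → q* = 33.5769.
Gap = |35.6538 − 33.5769| = 2.0769.

2.1 units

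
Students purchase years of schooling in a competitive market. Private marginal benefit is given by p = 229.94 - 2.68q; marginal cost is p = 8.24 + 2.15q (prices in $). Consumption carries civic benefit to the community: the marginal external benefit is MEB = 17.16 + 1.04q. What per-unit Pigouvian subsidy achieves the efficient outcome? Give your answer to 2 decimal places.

Social marginal benefit = demand + MEB = 247.10 - 1.64q.
Set SMB = MC: 247.10 - 1.64q = 8.24 + 2.15q → q* = 63.0237.
The Pigouvian subsidy equals MEB at q*: 17.16 + 1.04×63.0237 = 82.7046.

subsidy = $82.70 per unit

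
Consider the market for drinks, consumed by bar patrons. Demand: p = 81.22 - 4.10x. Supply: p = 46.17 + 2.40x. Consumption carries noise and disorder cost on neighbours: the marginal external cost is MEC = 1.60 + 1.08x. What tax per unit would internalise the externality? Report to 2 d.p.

tax = 6.37 per unit

Social marginal benefit = demand − MEC = 79.62 - 5.18x.
Set SMB = MC: 79.62 - 5.18x = 46.17 + 2.40x → x* = 4.4129.
The Pigouvian tax equals MEC at x*: 1.60 + 1.08×4.4129 = 6.3659.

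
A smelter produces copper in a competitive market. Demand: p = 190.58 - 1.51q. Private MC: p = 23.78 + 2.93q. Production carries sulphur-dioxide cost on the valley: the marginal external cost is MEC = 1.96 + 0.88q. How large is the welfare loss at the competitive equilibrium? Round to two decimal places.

DWL = 115.26

Market equilibrium (private): 23.78 + 2.93q = 190.58 - 1.51q → q_m = 37.5676.
Social marginal cost = private MC + MEC = 25.74 + 3.81q.
Set SMC = demand: 25.74 + 3.81q = 190.58 - 1.51q → q* = 30.9850.
The welfare-loss triangle has base |q_m − q*| and height MEC(q_m) (the vertical gap between SMC and demand is zero at q* and MEC at q_m).
DWL = ½ × 6.5826 × 35.0195 = 115.2597.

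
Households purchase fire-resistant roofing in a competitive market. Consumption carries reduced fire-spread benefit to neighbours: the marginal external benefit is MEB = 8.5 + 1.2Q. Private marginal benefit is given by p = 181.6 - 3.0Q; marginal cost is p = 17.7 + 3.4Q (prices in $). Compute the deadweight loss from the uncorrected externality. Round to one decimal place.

Market equilibrium (private): 17.7 + 3.4Q = 181.6 - 3.0Q → Q_m = 25.6094.
Social marginal benefit = demand + MEB = 190.1 - 1.8Q.
Set SMB = MC: 190.1 - 1.8Q = 17.7 + 3.4Q → Q* = 33.1538.
Between Q* and Q_m the wedge SMB − MC runs linearly from 0 to MEB(Q_m), so the loss is a triangle.
DWL = ½ × 7.5444 × 39.2313 = 147.9883.

DWL = $148.0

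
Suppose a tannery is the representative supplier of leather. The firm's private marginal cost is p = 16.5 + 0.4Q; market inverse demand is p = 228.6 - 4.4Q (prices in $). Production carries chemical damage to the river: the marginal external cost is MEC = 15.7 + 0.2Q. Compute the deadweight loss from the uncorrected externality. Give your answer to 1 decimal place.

Market equilibrium (private): 16.5 + 0.4Q = 228.6 - 4.4Q → Q_m = 44.1875.
Social marginal cost = private MC + MEC = 32.2 + 0.6Q.
Set SMC = demand: 32.2 + 0.6Q = 228.6 - 4.4Q → Q* = 39.2800.
Height of the DWL triangle at Q_m is SMC(Q_m) − demand(Q_m) = MEC(Q_m) = 24.5375.
DWL = ½ × 4.9075 × 24.5375 = 60.2089.

DWL = $60.2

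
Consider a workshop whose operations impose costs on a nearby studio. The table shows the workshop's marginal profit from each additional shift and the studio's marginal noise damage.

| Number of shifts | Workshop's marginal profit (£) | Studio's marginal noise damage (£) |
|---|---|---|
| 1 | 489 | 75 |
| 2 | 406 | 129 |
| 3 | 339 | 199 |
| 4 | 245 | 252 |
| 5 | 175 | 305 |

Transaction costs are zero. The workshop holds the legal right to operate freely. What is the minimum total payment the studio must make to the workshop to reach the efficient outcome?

Left alone the workshop would choose level 5 (marginal profit stays positive).
Efficient level: k* = 3 (marginal profit ≥ marginal noise damage through 3).
The studio must at least cover the workshop's forgone profit from cutting 5→3: 245 + 175 = 420.

£420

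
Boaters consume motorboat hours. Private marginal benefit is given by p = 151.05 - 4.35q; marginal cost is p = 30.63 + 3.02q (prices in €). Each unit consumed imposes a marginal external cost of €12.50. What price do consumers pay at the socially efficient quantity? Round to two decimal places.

P = €87.35

Social marginal benefit = demand − MEC = 138.55 - 4.35q.
Set SMB = MC: 138.55 - 4.35q = 30.63 + 3.02q → q* = 14.6431.
Consumer price on the demand curve at q*: 151.05 − 4.35×14.6431 = 87.3525.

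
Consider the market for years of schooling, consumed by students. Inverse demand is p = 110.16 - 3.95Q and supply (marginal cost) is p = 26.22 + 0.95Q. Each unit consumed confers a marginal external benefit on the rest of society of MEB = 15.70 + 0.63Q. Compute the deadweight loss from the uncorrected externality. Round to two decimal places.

Market equilibrium (private): 26.22 + 0.95Q = 110.16 - 3.95Q → Q_m = 17.1306.
Social marginal benefit = demand + MEB = 125.86 - 3.32Q.
Set SMB = MC: 125.86 - 3.32Q = 26.22 + 0.95Q → Q* = 23.3349.
The welfare-loss triangle has base |Q_m − Q*| and height MEB(Q_m) (the vertical gap between SMB and MC is zero at Q* and MEB at Q_m).
DWL = ½ × 6.2043 × 26.4923 = 82.1831.

DWL = 82.18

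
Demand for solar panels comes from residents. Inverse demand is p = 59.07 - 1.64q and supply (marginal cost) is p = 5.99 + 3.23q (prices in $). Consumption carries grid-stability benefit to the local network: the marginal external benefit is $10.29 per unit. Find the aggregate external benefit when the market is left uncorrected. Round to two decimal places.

$112.15

Market equilibrium (private): 5.99 + 3.23q = 59.07 - 1.64q → q_m = 10.8994.
Total external benefit = MEB × q_m = 10.29 × 10.8994 = 112.1548.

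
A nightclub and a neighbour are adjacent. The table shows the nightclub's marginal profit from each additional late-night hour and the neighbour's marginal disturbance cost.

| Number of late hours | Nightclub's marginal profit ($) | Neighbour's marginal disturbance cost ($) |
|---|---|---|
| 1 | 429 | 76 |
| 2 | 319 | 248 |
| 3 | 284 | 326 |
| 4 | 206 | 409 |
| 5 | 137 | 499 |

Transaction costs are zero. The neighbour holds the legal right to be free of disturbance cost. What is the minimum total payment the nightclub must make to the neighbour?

$324

Efficient level: marginal profit ≥ marginal disturbance cost through level 2, so k* = 2.
With the neighbour holding the right, the nightclub must at least compensate total damage at k*: 76 + 248 = 324.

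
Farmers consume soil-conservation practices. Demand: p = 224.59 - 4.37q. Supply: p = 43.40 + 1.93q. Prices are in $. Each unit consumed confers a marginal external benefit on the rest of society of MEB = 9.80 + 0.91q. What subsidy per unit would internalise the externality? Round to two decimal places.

subsidy = $42.05 per unit

Social marginal benefit = demand + MEB = 234.39 - 3.46q.
Set SMB = MC: 234.39 - 3.46q = 43.40 + 1.93q → q* = 35.4341.
The Pigouvian subsidy equals MEB at q*: 9.80 + 0.91×35.4341 = 42.0450.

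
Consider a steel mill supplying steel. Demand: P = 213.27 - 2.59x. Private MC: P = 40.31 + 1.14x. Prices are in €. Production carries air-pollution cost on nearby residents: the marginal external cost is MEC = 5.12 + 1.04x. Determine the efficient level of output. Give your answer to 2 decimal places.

Social marginal cost = private MC + MEC = 45.43 + 2.18x.
Set SMC = demand: 45.43 + 2.18x = 213.27 - 2.59x → x* = 35.1866.

x* = 35.19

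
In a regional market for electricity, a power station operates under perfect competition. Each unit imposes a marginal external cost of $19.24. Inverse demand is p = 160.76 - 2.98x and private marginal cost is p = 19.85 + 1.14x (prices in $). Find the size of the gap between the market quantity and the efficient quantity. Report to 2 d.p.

4.67 units

Market equilibrium (private): 19.85 + 1.14x = 160.76 - 2.98x → x_m = 34.2015.
Social marginal cost = private MC + MEC = 39.09 + 1.14x.
Set SMC = demand: 39.09 + 1.14x = 160.76 - 2.98x → x* = 29.5316.
Gap = |34.2015 − 29.5316| = 4.6699.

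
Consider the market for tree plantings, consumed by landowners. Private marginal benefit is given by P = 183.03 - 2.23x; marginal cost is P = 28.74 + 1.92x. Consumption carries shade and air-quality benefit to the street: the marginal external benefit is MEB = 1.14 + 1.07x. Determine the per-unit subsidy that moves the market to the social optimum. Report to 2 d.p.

Social marginal benefit = demand + MEB = 184.17 - 1.16x.
Set SMB = MC: 184.17 - 1.16x = 28.74 + 1.92x → x* = 50.4643.
The Pigouvian subsidy equals MEB at x*: 1.14 + 1.07×50.4643 = 55.1368.

subsidy = 55.14 per unit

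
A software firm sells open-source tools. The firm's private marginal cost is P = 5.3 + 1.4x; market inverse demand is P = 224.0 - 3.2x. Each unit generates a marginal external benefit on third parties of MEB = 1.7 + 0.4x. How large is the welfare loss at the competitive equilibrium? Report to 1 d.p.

Market equilibrium (private): 5.3 + 1.4x = 224.0 - 3.2x → x_m = 47.5435.
Social marginal cost = private MC − MEB = 3.6 + x.
Set SMC = demand: 3.6 + x = 224.0 - 3.2x → x* = 52.4762.
The welfare-loss triangle has base |x_m − x*| and height MEB(x_m) (the vertical gap between SMC and demand is zero at x* and MEB at x_m).
DWL = ½ × 4.9327 × 20.7174 = 51.0964.

DWL = 51.1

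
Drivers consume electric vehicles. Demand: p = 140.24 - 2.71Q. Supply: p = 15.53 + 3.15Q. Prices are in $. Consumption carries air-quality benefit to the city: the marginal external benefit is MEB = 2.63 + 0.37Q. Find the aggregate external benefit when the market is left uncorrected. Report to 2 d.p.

$139.76

Market equilibrium (private): 15.53 + 3.15Q = 140.24 - 2.71Q → Q_m = 21.2816.
Total external benefit = ∫₀^{Q_m} (2.63 + 0.37Q) dQ = 2.63×21.2816 + ½×0.37×21.2816² = 139.7583.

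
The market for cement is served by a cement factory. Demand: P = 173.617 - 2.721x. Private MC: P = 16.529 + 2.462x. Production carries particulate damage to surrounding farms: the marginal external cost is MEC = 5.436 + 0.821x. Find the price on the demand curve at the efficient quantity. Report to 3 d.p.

P = 104.889

Social marginal cost = private MC + MEC = 21.965 + 3.283x.
Set SMC = demand: 21.965 + 3.283x = 173.617 - 2.721x → x* = 25.2585.
Consumer price on the demand curve at x*: 173.617 − 2.721×25.2585 = 104.8886.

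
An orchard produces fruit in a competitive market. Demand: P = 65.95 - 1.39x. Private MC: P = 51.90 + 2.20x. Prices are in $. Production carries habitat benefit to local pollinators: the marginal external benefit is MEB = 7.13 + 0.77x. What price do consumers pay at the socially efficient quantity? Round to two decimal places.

P = $55.51

Social marginal cost = private MC − MEB = 44.77 + 1.43x.
Set SMC = demand: 44.77 + 1.43x = 65.95 - 1.39x → x* = 7.5106.
Consumer price on the demand curve at x*: 65.95 − 1.39×7.5106 = 55.5103.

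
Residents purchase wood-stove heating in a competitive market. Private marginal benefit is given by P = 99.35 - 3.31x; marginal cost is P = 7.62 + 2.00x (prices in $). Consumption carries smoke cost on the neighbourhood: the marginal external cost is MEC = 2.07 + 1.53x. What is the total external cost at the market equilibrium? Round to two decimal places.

$264.05

Market equilibrium (private): 7.62 + 2.00x = 99.35 - 3.31x → x_m = 17.2750.
Total external cost = ∫₀^{x_m} (2.07 + 1.53x) dx = 2.07×17.2750 + ½×1.53×17.2750² = 264.0549.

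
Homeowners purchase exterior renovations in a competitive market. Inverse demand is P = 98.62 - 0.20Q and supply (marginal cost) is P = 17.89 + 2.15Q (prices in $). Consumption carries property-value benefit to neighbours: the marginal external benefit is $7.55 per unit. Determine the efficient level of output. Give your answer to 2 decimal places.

Social marginal benefit = demand + MEB = 106.17 - 0.20Q.
Set SMB = MC: 106.17 - 0.20Q = 17.89 + 2.15Q → Q* = 37.5660.

Q* = 37.57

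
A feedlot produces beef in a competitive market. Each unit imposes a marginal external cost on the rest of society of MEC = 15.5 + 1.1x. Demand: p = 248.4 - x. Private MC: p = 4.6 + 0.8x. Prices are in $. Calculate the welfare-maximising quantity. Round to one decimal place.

x* = 78.7

Social marginal cost = private MC + MEC = 20.1 + 1.9x.
Set SMC = demand: 20.1 + 1.9x = 248.4 - x → x* = 78.7241.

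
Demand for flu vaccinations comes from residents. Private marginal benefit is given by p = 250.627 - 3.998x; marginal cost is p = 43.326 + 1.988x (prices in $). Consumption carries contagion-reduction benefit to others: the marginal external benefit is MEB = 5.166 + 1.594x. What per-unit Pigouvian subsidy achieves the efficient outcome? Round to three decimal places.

Social marginal benefit = demand + MEB = 255.793 - 2.404x.
Set SMB = MC: 255.793 - 2.404x = 43.326 + 1.988x → x* = 48.3759.
The Pigouvian subsidy equals MEB at x*: 5.166 + 1.594×48.3759 = 82.2772.

subsidy = $82.277 per unit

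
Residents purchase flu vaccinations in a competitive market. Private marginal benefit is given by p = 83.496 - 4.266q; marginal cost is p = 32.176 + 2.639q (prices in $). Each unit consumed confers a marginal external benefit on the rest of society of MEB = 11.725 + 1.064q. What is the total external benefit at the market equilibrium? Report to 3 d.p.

$116.531

Market equilibrium (private): 32.176 + 2.639q = 83.496 - 4.266q → q_m = 7.4323.
Total external benefit = ∫₀^{q_m} (11.725 + 1.064q) dq = 11.725×7.4323 + ½×1.064×7.4323² = 116.5309.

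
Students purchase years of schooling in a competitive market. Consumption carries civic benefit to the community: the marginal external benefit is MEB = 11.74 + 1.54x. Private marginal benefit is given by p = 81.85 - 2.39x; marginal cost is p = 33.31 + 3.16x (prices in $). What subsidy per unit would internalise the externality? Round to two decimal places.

Social marginal benefit = demand + MEB = 93.59 - 0.85x.
Set SMB = MC: 93.59 - 0.85x = 33.31 + 3.16x → x* = 15.0324.
The Pigouvian subsidy equals MEB at x*: 11.74 + 1.54×15.0324 = 34.8899.

subsidy = $34.89 per unit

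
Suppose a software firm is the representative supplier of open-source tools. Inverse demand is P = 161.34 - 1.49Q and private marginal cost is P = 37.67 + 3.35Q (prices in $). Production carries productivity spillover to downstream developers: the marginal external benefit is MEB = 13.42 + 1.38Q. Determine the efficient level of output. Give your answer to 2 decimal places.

Social marginal cost = private MC − MEB = 24.25 + 1.97Q.
Set SMC = demand: 24.25 + 1.97Q = 161.34 - 1.49Q → Q* = 39.6214.

Q* = 39.62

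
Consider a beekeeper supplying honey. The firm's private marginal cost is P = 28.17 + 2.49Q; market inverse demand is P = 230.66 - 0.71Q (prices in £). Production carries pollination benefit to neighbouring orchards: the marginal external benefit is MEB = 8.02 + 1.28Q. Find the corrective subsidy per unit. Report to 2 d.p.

subsidy = £148.36 per unit

Social marginal cost = private MC − MEB = 20.15 + 1.21Q.
Set SMC = demand: 20.15 + 1.21Q = 230.66 - 0.71Q → Q* = 109.6406.
The Pigouvian subsidy equals MEB at Q*: 8.02 + 1.28×109.6406 = 148.3600.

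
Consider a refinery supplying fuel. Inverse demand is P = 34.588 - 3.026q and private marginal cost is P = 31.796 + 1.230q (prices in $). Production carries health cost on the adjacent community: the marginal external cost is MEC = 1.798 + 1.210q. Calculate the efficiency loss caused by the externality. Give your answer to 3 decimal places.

DWL = $0.614

Market equilibrium (private): 31.796 + 1.230q = 34.588 - 3.026q → q_m = 0.6560.
Social marginal cost = private MC + MEC = 33.594 + 2.440q.
Set SMC = demand: 33.594 + 2.440q = 34.588 - 3.026q → q* = 0.1819.
Between q* and q_m the wedge SMC − demand runs linearly from 0 to MEC(q_m), so the loss is a triangle.
DWL = ½ × 0.4741 × 2.5918 = 0.6144.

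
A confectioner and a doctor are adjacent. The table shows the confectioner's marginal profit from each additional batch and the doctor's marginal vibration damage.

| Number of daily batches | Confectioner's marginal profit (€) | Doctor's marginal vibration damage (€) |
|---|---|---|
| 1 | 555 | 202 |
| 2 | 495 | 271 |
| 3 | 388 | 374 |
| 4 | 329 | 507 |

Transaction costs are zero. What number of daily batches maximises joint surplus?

3

Bargaining reaches the level where marginal profit last exceeds marginal vibration damage.
That holds through level 3 (388 ≥ 374) but not at 4 (329 < 507).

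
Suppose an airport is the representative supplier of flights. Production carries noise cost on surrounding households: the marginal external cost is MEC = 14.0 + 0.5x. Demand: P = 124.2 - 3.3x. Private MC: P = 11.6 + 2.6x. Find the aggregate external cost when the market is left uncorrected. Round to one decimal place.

Market equilibrium (private): 11.6 + 2.6x = 124.2 - 3.3x → x_m = 19.0847.
Total external cost = ∫₀^{x_m} (14.0 + 0.5x) dx = 14.0×19.0847 + ½×0.5×19.0847² = 358.2422.

358.2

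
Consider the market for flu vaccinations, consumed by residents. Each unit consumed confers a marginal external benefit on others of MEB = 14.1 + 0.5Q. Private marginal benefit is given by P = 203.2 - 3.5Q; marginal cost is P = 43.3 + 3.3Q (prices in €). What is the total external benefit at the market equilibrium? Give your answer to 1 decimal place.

Market equilibrium (private): 43.3 + 3.3Q = 203.2 - 3.5Q → Q_m = 23.5147.
Total external benefit = ∫₀^{Q_m} (14.1 + 0.5Q) dQ = 14.1×23.5147 + ½×0.5×23.5147² = 469.7925.

€469.8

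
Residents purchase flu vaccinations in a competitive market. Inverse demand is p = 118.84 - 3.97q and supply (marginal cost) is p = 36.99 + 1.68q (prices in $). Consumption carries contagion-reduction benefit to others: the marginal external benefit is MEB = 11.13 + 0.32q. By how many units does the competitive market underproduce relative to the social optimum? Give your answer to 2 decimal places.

Market equilibrium (private): 36.99 + 1.68q = 118.84 - 3.97q → q_m = 14.4867.
Social marginal benefit = demand + MEB = 129.97 - 3.65q.
Set SMB = MC: 129.97 - 3.65q = 36.99 + 1.68q → q* = 17.4447.
Gap = |14.4867 − 17.4447| = 2.9580.

2.96 units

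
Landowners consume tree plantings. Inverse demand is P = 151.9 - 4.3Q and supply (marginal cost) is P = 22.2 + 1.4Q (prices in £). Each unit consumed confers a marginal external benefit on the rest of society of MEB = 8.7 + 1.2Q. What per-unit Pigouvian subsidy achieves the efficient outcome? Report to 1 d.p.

Social marginal benefit = demand + MEB = 160.6 - 3.1Q.
Set SMB = MC: 160.6 - 3.1Q = 22.2 + 1.4Q → Q* = 30.7556.
The Pigouvian subsidy equals MEB at Q*: 8.7 + 1.2×30.7556 = 45.6067.

subsidy = £45.6 per unit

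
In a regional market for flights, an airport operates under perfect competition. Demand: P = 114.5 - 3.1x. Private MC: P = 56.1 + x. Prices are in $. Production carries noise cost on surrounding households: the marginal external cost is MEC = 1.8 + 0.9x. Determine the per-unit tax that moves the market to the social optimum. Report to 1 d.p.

Social marginal cost = private MC + MEC = 57.9 + 1.9x.
Set SMC = demand: 57.9 + 1.9x = 114.5 - 3.1x → x* = 11.3200.
The Pigouvian tax equals MEC at x*: 1.8 + 0.9×11.3200 = 11.9880.

tax = $12.0 per unit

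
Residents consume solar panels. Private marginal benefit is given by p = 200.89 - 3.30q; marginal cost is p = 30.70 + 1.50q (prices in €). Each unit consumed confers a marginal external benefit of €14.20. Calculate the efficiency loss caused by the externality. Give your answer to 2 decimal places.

DWL = €21.00

Market equilibrium (private): 30.70 + 1.50q = 200.89 - 3.30q → q_m = 35.4563.
Social marginal benefit = demand + MEB = 215.09 - 3.30q.
Set SMB = MC: 215.09 - 3.30q = 30.70 + 1.50q → q* = 38.4146.
Height of the DWL triangle at q_m is SMB(q_m) − MC(q_m) = MEB(q_m) = 14.2000.
DWL = ½ × 2.9583 × 14.2000 = 21.0039.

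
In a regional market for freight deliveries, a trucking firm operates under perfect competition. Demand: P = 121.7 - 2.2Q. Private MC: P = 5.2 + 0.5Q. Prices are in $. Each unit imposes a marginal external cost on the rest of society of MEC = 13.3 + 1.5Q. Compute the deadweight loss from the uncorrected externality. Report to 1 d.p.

DWL = $724.7

Market equilibrium (private): 5.2 + 0.5Q = 121.7 - 2.2Q → Q_m = 43.1481.
Social marginal cost = private MC + MEC = 18.5 + 2.0Q.
Set SMC = demand: 18.5 + 2.0Q = 121.7 - 2.2Q → Q* = 24.5714.
Between Q* and Q_m the wedge SMC − demand runs linearly from 0 to MEC(Q_m), so the loss is a triangle.
DWL = ½ × 18.5767 × 78.0222 = 724.6975.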